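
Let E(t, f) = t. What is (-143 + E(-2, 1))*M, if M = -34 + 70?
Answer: -5220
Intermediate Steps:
M = 36
(-143 + E(-2, 1))*M = (-143 - 2)*36 = -145*36 = -5220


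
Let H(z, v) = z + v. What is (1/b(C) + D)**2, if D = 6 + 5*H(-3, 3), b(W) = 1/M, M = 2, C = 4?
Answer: 64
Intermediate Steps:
b(W) = 1/2
H(z, v) = v + z
D = 6 (D = 6 + 5*(3 - 3) = 6 + 5*0 = 6 + 0 = 6)
(1/b(C) + D)**2 = (1/(1/2) + 6)**2 = (2 + 6)**2 = 8**2 = 64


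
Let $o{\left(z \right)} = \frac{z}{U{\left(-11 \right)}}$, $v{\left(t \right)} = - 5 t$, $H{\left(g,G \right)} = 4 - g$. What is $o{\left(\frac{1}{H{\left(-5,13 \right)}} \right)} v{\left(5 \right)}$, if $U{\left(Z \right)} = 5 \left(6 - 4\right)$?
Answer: $- \frac{5}{18} \approx -0.27778$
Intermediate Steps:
$U{\left(Z \right)} = 10$ ($U{\left(Z \right)} = 5 \cdot 2 = 10$)
$o{\left(z \right)} = \frac{z}{10}$
$o{\left(\frac{1}{H{\left(-5,13 \right)}} \right)} v{\left(5 \right)} = \frac{1}{10 \left(4 - -5\right)} \left(\left(-5\right) 5\right) = \frac{1}{10 \left(4 + 5\right)} \left(-25\right) = \frac{1}{10 \cdot 9} \left(-25\right) = \frac{1}{10} \cdot \frac{1}{9} \left(-25\right) = \frac{1}{90} \left(-25\right) = - \frac{5}{18}$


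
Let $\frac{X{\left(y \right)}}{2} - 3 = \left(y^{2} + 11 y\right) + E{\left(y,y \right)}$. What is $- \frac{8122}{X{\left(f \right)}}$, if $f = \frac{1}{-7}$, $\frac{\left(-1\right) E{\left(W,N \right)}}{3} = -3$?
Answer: $- \frac{198989}{512} \approx -388.65$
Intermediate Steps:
$E{\left(W,N \right)} = 9$ ($E{\left(W,N \right)} = \left(-3\right) \left(-3\right) = 9$)
$f = - \frac{1}{7} \approx -0.14286$
$X{\left(y \right)} = 24 + 2 y^{2} + 22 y$ ($X{\left(y \right)} = 6 + 2 \left(\left(y^{2} + 11 y\right) + 9\right) = 6 + 2 \left(9 + y^{2} + 11 y\right) = 6 + \left(18 + 2 y^{2} + 22 y\right) = 24 + 2 y^{2} + 22 y$)
$- \frac{8122}{X{\left(f \right)}} = - \frac{8122}{24 + 2 \left(- \frac{1}{7}\right)^{2} + 22 \left(- \frac{1}{7}\right)} = - \frac{8122}{24 + 2 \cdot \frac{1}{49} - \frac{22}{7}} = - \frac{8122}{24 + \frac{2}{49} - \frac{22}{7}} = - \frac{8122}{\frac{1024}{49}} = \left(-8122\right) \frac{49}{1024} = - \frac{198989}{512}$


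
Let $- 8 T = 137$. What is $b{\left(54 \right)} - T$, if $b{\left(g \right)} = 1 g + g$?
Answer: $\frac{1001}{8} \approx 125.13$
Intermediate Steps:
$T = - \frac{137}{8}$ ($T = \left(- \frac{1}{8}\right) 137 = - \frac{137}{8} \approx -17.125$)
$b{\left(g \right)} = 2 g$ ($b{\left(g \right)} = g + g = 2 g$)
$b{\left(54 \right)} - T = 2 \cdot 54 - - \frac{137}{8} = 108 + \frac{137}{8} = \frac{1001}{8}$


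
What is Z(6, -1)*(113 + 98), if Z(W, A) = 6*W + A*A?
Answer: 7807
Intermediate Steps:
Z(W, A) = A² + 6*W (Z(W, A) = 6*W + A² = A² + 6*W)
Z(6, -1)*(113 + 98) = ((-1)² + 6*6)*(113 + 98) = (1 + 36)*211 = 37*211 = 7807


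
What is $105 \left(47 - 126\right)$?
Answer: $-8295$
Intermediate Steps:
$105 \left(47 - 126\right) = 105 \left(-79\right) = -8295$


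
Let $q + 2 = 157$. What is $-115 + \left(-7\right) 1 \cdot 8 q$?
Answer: $-8795$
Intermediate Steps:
$q = 155$ ($q = -2 + 157 = 155$)
$-115 + \left(-7\right) 1 \cdot 8 q = -115 + \left(-7\right) 1 \cdot 8 \cdot 155 = -115 + \left(-7\right) 8 \cdot 155 = -115 - 8680 = -8795$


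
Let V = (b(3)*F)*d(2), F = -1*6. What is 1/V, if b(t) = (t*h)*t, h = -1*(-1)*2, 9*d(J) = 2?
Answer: -1/24 ≈ -0.041667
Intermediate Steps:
F = -6
d(J) = 2/9 (d(J) = (⅑)*2 = 2/9)
h = 2 (h = 1*2 = 2)
b(t) = 2*t² (b(t) = (t*2)*t = (2*t)*t = 2*t²)
V = -24 (V = ((2*3²)*(-6))*(2/9) = ((2*9)*(-6))*(2/9) = (18*(-6))*(2/9) = -108*2/9 = -24)
1/V = 1/(-24) = -1/24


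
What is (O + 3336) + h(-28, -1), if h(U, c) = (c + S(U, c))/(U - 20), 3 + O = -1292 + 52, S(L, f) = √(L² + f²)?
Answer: 100465/48 - √785/48 ≈ 2092.4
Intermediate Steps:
O = -1243 (O = -3 + (-1292 + 52) = -3 - 1240 = -1243)
h(U, c) = (c + √(U² + c²))/(-20 + U) (h(U, c) = (c + √(U² + c²))/(U - 20) = (c + √(U² + c²))/(-20 + U))
(O + 3336) + h(-28, -1) = (-1243 + 3336) + (-1 + √((-28)² + (-1)²))/(-20 - 28) = 2093 + (-1 + √(784 + 1))/(-48) = 2093 - (-1 + √785)/48 = 2093 + (1/48 - √785/48) = 100465/48 - √785/48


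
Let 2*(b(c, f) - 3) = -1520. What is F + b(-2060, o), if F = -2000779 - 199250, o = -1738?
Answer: -2200786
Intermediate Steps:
b(c, f) = -757 (b(c, f) = 3 + (½)*(-1520) = 3 - 760 = -757)
F = -2200029
F + b(-2060, o) = -2200029 - 757 = -2200786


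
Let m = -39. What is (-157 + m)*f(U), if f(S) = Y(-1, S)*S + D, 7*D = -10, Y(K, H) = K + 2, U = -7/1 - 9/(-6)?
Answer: 1358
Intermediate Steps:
U = -11/2 (U = -7*1 - 9*(-1/6) = -7 + 3/2 = -11/2 ≈ -5.5000)
Y(K, H) = 2 + K
D = -10/7 (D = (1/7)*(-10) = -10/7 ≈ -1.4286)
f(S) = -10/7 + S (f(S) = (2 - 1)*S - 10/7 = 1*S - 10/7 = S - 10/7 = -10/7 + S)
(-157 + m)*f(U) = (-157 - 39)*(-10/7 - 11/2) = -196*(-97/14) = 1358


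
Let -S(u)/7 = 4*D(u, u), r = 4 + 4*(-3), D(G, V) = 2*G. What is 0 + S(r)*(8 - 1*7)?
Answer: 448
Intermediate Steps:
r = -8 (r = 4 - 12 = -8)
S(u) = -56*u (S(u) = -28*2*u = -56*u)
0 + S(r)*(8 - 1*7) = 0 + (-56*(-8))*(8 - 1*7) = 0 + 448*(8 - 7) = 0 + 448*1 = 0 + 448 = 448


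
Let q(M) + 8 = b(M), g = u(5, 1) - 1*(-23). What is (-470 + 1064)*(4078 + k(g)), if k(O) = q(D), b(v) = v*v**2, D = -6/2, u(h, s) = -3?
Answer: 2401542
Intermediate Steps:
D = -3 (D = -6*1/2 = -3)
g = 20 (g = -3 - 1*(-23) = -3 + 23 = 20)
b(v) = v**3
q(M) = -8 + M**3
k(O) = -35 (k(O) = -8 + (-3)**3 = -8 - 27 = -35)
(-470 + 1064)*(4078 + k(g)) = (-470 + 1064)*(4078 - 35) = 594*4043 = 2401542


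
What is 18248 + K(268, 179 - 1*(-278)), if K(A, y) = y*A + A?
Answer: 140992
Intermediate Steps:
K(A, y) = A + A*y (K(A, y) = A*y + A = A + A*y)
18248 + K(268, 179 - 1*(-278)) = 18248 + 268*(1 + (179 - 1*(-278))) = 18248 + 268*(1 + (179 + 278)) = 18248 + 268*(1 + 457) = 18248 + 268*458 = 18248 + 122744 = 140992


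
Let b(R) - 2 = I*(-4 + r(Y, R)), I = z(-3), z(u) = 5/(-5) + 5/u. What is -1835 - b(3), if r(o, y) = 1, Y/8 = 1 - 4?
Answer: -1845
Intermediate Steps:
z(u) = -1 + 5/u (z(u) = 5*(-1/5) + 5/u = -1 + 5/u)
Y = -24 (Y = 8*(1 - 4) = 8*(-3) = -24)
I = -8/3 (I = (5 - 1*(-3))/(-3) = -(5 + 3)/3 = -1/3*8 = -8/3 ≈ -2.6667)
b(R) = 10 (b(R) = 2 - 8*(-4 + 1)/3 = 2 - 8/3*(-3) = 2 + 8 = 10)
-1835 - b(3) = -1835 - 1*10 = -1835 - 10 = -1845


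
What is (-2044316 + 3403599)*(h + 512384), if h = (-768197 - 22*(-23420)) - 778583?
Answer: -705679925148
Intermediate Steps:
h = -1031540 (h = (-768197 + 515240) - 778583 = -252957 - 778583 = -1031540)
(-2044316 + 3403599)*(h + 512384) = (-2044316 + 3403599)*(-1031540 + 512384) = 1359283*(-519156) = -705679925148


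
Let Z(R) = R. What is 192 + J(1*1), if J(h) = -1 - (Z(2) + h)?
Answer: 188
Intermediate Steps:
J(h) = -3 - h (J(h) = -1 - (2 + h) = -1 + (-2 - h) = -3 - h)
192 + J(1*1) = 192 + (-3 - 1) = 192 - 4 = 188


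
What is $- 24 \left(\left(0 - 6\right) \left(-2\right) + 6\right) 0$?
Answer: $0$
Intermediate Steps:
$- 24 \left(\left(0 - 6\right) \left(-2\right) + 6\right) 0 = - 24 \left(\left(-6\right) \left(-2\right) + 6\right) 0 = - 24 \left(12 + 6\right) 0 = - 24 \cdot 18 \cdot 0 = \left(-24\right) 0 = 0$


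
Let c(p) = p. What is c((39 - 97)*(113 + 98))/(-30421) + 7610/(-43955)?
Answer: 2113224/9221759 ≈ 0.22916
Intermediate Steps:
c((39 - 97)*(113 + 98))/(-30421) + 7610/(-43955) = ((39 - 97)*(113 + 98))/(-30421) + 7610/(-43955) = -58*211*(-1/30421) + 7610*(-1/43955) = -12238*(-1/30421) - 1522/8791 = 422/1049 - 1522/8791 = 2113224/9221759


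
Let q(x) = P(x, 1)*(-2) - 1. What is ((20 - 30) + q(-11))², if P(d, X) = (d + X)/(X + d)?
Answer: 169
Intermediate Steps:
P(d, X) = 1 (P(d, X) = (X + d)/(X + d) = 1)
q(x) = -3 (q(x) = 1*(-2) - 1 = -2 - 1 = -3)
((20 - 30) + q(-11))² = ((20 - 30) - 3)² = (-10 - 3)² = (-13)² = 169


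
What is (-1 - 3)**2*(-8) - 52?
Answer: -180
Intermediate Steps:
(-1 - 3)**2*(-8) - 52 = (-4)**2*(-8) - 52 = 16*(-8) - 52 = -128 - 52 = -180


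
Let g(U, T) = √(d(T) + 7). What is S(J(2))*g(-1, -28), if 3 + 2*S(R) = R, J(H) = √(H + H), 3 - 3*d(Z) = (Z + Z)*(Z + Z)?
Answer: -I*√2334/3 ≈ -16.104*I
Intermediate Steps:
d(Z) = 1 - 4*Z²/3 (d(Z) = 1 - (Z + Z)*(Z + Z)/3 = 1 - 2*Z*2*Z/3 = 1 - 4*Z²/3)
J(H) = √2*√H (J(H) = √(2*H) = √2*√H)
g(U, T) = √(8 - 4*T²/3) (g(U, T) = √((1 - 4*T²/3) + 7) = √(8 - 4*T²/3))
S(R) = -3/2 + R/2
S(J(2))*g(-1, -28) = (-3/2 + (√2*√2)/2)*(2*√(18 - 3*(-28)²)/3) = (-3/2 + (½)*2)*(2*√(18 - 3*784)/3) = (-3/2 + 1)*(2*√(18 - 2352)/3) = -√(-2334)/3 = -I*√2334/3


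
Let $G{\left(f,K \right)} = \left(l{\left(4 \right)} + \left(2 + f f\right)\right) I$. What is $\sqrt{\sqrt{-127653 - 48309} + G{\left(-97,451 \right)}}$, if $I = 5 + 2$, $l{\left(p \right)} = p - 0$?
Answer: $\sqrt{65905 + i \sqrt{175962}} \approx 256.72 + 0.817 i$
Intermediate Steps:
$l{\left(p \right)} = p$ ($l{\left(p \right)} = p + 0 = p$)
$I = 7$
$G{\left(f,K \right)} = 42 + 7 f^{2}$ ($G{\left(f,K \right)} = \left(4 + \left(2 + f f\right)\right) 7 = \left(4 + \left(2 + f^{2}\right)\right) 7 = \left(6 + f^{2}\right) 7 = 42 + 7 f^{2}$)
$\sqrt{\sqrt{-127653 - 48309} + G{\left(-97,451 \right)}} = \sqrt{\sqrt{-127653 - 48309} + \left(42 + 7 \left(-97\right)^{2}\right)} = \sqrt{\sqrt{-175962} + \left(42 + 7 \cdot 9409\right)} = \sqrt{i \sqrt{175962} + \left(42 + 65863\right)} = \sqrt{i \sqrt{175962} + 65905} = \sqrt{65905 + i \sqrt{175962}}$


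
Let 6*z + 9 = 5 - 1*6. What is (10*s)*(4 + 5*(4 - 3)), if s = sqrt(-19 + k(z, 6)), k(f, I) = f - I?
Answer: 120*I*sqrt(15) ≈ 464.76*I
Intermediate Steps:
z = -5/3 (z = -3/2 + (5 - 1*6)/6 = -3/2 + (5 - 6)/6 = -3/2 + (1/6)*(-1) = -3/2 - 1/6 = -5/3 ≈ -1.6667)
s = 4*I*sqrt(15)/3 (s = sqrt(-19 + (-5/3 - 1*6)) = sqrt(-19 + (-5/3 - 6)) = sqrt(-19 - 23/3) = sqrt(-80/3) = 4*I*sqrt(15)/3 ≈ 5.164*I)
(10*s)*(4 + 5*(4 - 3)) = (10*(4*I*sqrt(15)/3))*(4 + 5*(4 - 3)) = (40*I*sqrt(15)/3)*(4 + 5*1) = (40*I*sqrt(15)/3)*(4 + 5) = (40*I*sqrt(15)/3)*9 = 120*I*sqrt(15)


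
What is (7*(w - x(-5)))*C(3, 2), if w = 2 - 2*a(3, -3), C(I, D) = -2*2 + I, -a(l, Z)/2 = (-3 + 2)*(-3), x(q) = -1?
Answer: -105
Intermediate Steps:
a(l, Z) = -6 (a(l, Z) = -2*(-3 + 2)*(-3) = -(-2)*(-3) = -2*3 = -6)
C(I, D) = -4 + I
w = 14 (w = 2 - 2*(-6) = 2 + 12 = 14)
(7*(w - x(-5)))*C(3, 2) = (7*(14 - 1*(-1)))*(-4 + 3) = (7*(14 + 1))*(-1) = (7*15)*(-1) = 105*(-1) = -105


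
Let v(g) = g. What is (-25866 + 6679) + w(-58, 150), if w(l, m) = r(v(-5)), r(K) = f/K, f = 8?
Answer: -95943/5 ≈ -19189.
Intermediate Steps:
r(K) = 8/K
w(l, m) = -8/5 (w(l, m) = 8/(-5) = 8*(-⅕) = -8/5)
(-25866 + 6679) + w(-58, 150) = (-25866 + 6679) - 8/5 = -19187 - 8/5 = -95943/5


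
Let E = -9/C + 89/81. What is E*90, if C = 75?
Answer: 3964/45 ≈ 88.089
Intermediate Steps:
E = 1982/2025 (E = -9/75 + 89/81 = -9*1/75 + 89*(1/81) = -3/25 + 89/81 = 1982/2025 ≈ 0.97877)
E*90 = (1982/2025)*90 = 3964/45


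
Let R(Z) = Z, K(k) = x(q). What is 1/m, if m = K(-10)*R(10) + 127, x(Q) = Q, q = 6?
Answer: 1/187 ≈ 0.0053476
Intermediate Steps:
K(k) = 6
m = 187 (m = 6*10 + 127 = 60 + 127 = 187)
1/m = 1/187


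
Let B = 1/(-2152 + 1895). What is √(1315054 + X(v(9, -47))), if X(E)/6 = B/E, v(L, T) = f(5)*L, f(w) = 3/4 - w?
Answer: √225917662386102/13107 ≈ 1146.8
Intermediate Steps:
f(w) = ¾ - w (f(w) = 3*(¼) - w = ¾ - w)
B = -1/257 (B = 1/(-257) = -1/257 ≈ -0.0038911)
v(L, T) = -17*L/4 (v(L, T) = (¾ - 1*5)*L = (¾ - 5)*L = -17*L/4)
X(E) = -6/(257*E) (X(E) = 6*(-1/(257*E)) = -6/(257*E))
√(1315054 + X(v(9, -47))) = √(1315054 - 6/(257*((-17/4*9)))) = √(1315054 - 6/(257*(-153/4))) = √(1315054 - 6/257*(-4/153)) = √(1315054 + 8/13107) = √(17236412786/13107) = √225917662386102/13107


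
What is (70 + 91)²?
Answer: 25921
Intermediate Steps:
(70 + 91)² = 161² = 25921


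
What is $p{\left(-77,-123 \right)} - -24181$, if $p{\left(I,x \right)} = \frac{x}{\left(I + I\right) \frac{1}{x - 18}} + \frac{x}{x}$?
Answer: $\frac{3706685}{154} \approx 24069.0$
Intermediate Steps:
$p{\left(I,x \right)} = 1 + \frac{x \left(-18 + x\right)}{2 I}$ ($p{\left(I,x \right)} = \frac{x}{2 I \frac{1}{-18 + x}} + 1 = x \frac{-18 + x}{2 I} + 1 = \frac{x \left(-18 + x\right)}{2 I} + 1 = 1 + \frac{x \left(-18 + x\right)}{2 I}$)
$p{\left(-77,-123 \right)} - -24181 = \frac{-77 + \frac{\left(-123\right)^{2}}{2} - -1107}{-77} - -24181 = - \frac{-77 + \frac{1}{2} \cdot 15129 + 1107}{77} + 24181 = - \frac{-77 + \frac{15129}{2} + 1107}{77} + 24181 = \left(- \frac{1}{77}\right) \frac{17189}{2} + 24181 = - \frac{17189}{154} + 24181 = \frac{3706685}{154}$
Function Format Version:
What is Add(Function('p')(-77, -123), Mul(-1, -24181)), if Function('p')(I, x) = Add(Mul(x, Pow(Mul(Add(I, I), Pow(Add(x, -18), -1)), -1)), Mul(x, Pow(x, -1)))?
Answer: Rational(3706685, 154) ≈ 24069.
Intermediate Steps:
Function('p')(I, x) = Add(1, Mul(Rational(1, 2), x, Pow(I, -1), Add(-18, x))) (Function('p')(I, x) = Add(Mul(x, Pow(Mul(Mul(2, I), Pow(Add(-18, x), -1)), -1)), 1) = Add(Mul(x, Pow(Mul(2, I, Pow(Add(-18, x), -1)), -1)), 1) = Add(Mul(x, Mul(Rational(1, 2), Pow(I, -1), Add(-18, x))), 1) = Add(Mul(Rational(1, 2), x, Pow(I, -1), Add(-18, x)), 1) = Add(1, Mul(Rational(1, 2), x, Pow(I, -1), Add(-18, x))))
Add(Function('p')(-77, -123), Mul(-1, -24181)) = Add(Mul(Pow(-77, -1), Add(-77, Mul(Rational(1, 2), Pow(-123, 2)), Mul(-9, -123))), Mul(-1, -24181)) = Add(Mul(Rational(-1, 77), Add(-77, Mul(Rational(1, 2), 15129), 1107)), 24181) = Add(Mul(Rational(-1, 77), Add(-77, Rational(15129, 2), 1107)), 24181) = Add(Mul(Rational(-1, 77), Rational(17189, 2)), 24181) = Add(Rational(-17189, 154), 24181) = Rational(3706685, 154)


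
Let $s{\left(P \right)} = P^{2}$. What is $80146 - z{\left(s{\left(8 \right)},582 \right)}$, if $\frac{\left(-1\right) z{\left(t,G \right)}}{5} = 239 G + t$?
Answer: $775956$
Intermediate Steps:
$z{\left(t,G \right)} = - 1195 G - 5 t$ ($z{\left(t,G \right)} = - 5 \left(239 G + t\right) = - 5 \left(t + 239 G\right) = - 1195 G - 5 t$)
$80146 - z{\left(s{\left(8 \right)},582 \right)} = 80146 - \left(\left(-1195\right) 582 - 5 \cdot 8^{2}\right) = 80146 - \left(-695490 - 320\right) = 80146 - -695810 = 80146 + 695810 = 775956$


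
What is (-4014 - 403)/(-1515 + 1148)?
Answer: 4417/367 ≈ 12.035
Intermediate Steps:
(-4014 - 403)/(-1515 + 1148) = -4417/(-367) = -4417*(-1/367) = 4417/367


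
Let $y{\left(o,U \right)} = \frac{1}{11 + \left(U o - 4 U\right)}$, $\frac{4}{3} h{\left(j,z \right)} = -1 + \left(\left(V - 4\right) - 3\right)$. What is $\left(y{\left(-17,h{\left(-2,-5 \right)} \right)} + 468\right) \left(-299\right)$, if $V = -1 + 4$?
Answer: $- \frac{50236784}{359} \approx -1.3994 \cdot 10^{5}$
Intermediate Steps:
$V = 3$
$h{\left(j,z \right)} = - \frac{15}{4}$ ($h{\left(j,z \right)} = \frac{3 \left(-1 + \left(\left(3 - 4\right) - 3\right)\right)}{4} = \frac{3 \left(-1 - 4\right)}{4} = \frac{3}{4} \left(-5\right) = - \frac{15}{4}$)
$y{\left(o,U \right)} = \frac{1}{11 - 4 U + U o}$ ($y{\left(o,U \right)} = \frac{1}{11 + \left(- 4 U + U o\right)} = \frac{1}{11 - 4 U + U o}$)
$\left(y{\left(-17,h{\left(-2,-5 \right)} \right)} + 468\right) \left(-299\right) = \left(\frac{1}{11 - -15 - - \frac{255}{4}} + 468\right) \left(-299\right) = \left(\frac{1}{11 + 15 + \frac{255}{4}} + 468\right) \left(-299\right) = \left(\frac{1}{\frac{359}{4}} + 468\right) \left(-299\right) = \left(\frac{4}{359} + 468\right) \left(-299\right) = \frac{168016}{359} \left(-299\right) = - \frac{50236784}{359}$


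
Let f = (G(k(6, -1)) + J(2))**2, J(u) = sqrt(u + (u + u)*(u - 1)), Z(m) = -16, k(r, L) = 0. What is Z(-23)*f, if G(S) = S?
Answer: -96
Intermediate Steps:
J(u) = sqrt(u + 2*u*(-1 + u)) (J(u) = sqrt(u + (2*u)*(-1 + u)) = sqrt(u + 2*u*(-1 + u)))
f = 6 (f = (0 + sqrt(2*(-1 + 2*2)))**2 = (0 + sqrt(2*(-1 + 4)))**2 = (0 + sqrt(2*3))**2 = (0 + sqrt(6))**2 = (sqrt(6))**2 = 6)
Z(-23)*f = -16*6 = -96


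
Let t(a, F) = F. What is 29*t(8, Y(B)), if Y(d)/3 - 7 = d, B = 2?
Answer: 783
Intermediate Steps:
Y(d) = 21 + 3*d
29*t(8, Y(B)) = 29*(21 + 3*2) = 29*(21 + 6) = 29*27 = 783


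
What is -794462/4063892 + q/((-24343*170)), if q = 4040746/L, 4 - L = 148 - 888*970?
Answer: -353932766826529369/1810453109046083040 ≈ -0.19549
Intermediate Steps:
L = 861216 (L = 4 - (148 - 888*970) = 4 - (148 - 861360) = 4 - 1*(-861212) = 4 + 861212 = 861216)
q = 2020373/430608 (q = 4040746/861216 = 4040746*(1/861216) = 2020373/430608 ≈ 4.6919)
-794462/4063892 + q/((-24343*170)) = -794462/4063892 + 2020373/(430608*((-24343*170))) = -794462*1/4063892 + (2020373/430608)/(-4138310) = -397231/2031946 + (2020373/430608)*(-1/4138310) = -397231/2031946 - 2020373/1781989392480 = -353932766826529369/1810453109046083040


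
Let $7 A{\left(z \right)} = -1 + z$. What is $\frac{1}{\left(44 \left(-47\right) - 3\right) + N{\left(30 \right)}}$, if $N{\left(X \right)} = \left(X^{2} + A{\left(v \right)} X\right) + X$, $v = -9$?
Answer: $- \frac{7}{8287} \approx -0.0008447$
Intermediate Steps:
$A{\left(z \right)} = - \frac{1}{7} + \frac{z}{7}$ ($A{\left(z \right)} = \frac{-1 + z}{7} = - \frac{1}{7} + \frac{z}{7}$)
$N{\left(X \right)} = X^{2} - \frac{3 X}{7}$ ($N{\left(X \right)} = \left(X^{2} + \left(- \frac{1}{7} + \frac{1}{7} \left(-9\right)\right) X\right) + X = \left(X^{2} + \left(- \frac{1}{7} - \frac{9}{7}\right) X\right) + X = \left(X^{2} - \frac{10 X}{7}\right) + X = X^{2} - \frac{3 X}{7}$)
$\frac{1}{\left(44 \left(-47\right) - 3\right) + N{\left(30 \right)}} = \frac{1}{\left(44 \left(-47\right) - 3\right) + \frac{1}{7} \cdot 30 \left(-3 + 7 \cdot 30\right)} = \frac{1}{\left(-2068 - 3\right) + \frac{1}{7} \cdot 30 \left(-3 + 210\right)} = \frac{1}{-2071 + \frac{1}{7} \cdot 30 \cdot 207} = \frac{1}{-2071 + \frac{6210}{7}} = \frac{1}{- \frac{8287}{7}} = - \frac{7}{8287}$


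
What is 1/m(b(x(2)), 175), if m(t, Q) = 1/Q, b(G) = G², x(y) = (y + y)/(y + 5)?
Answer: 175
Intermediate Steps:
x(y) = 2*y/(5 + y) (x(y) = (2*y)/(5 + y) = 2*y/(5 + y))
1/m(b(x(2)), 175) = 1/(1/175) = 175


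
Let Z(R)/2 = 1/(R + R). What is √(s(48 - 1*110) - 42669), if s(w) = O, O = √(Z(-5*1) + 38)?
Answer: √(-1066725 + 15*√105)/5 ≈ 206.55*I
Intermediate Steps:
Z(R) = 1/R (Z(R) = 2/(R + R) = 2/((2*R)) = 2*(1/(2*R)) = 1/R)
O = 3*√105/5 (O = √(1/(-5*1) + 38) = √(1/(-5) + 38) = √(-⅕ + 38) = √(189/5) = 3*√105/5 ≈ 6.1482)
s(w) = 3*√105/5
√(s(48 - 1*110) - 42669) = √(3*√105/5 - 42669) = √(-42669 + 3*√105/5)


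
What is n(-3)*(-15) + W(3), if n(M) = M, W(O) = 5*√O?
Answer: 45 + 5*√3 ≈ 53.660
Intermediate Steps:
n(-3)*(-15) + W(3) = -3*(-15) + 5*√3 = 45 + 5*√3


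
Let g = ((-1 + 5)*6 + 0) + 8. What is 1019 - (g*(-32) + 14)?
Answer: 2029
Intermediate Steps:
g = 32 (g = (4*6 + 0) + 8 = (24 + 0) + 8 = 24 + 8 = 32)
1019 - (g*(-32) + 14) = 1019 - (32*(-32) + 14) = 1019 - (-1024 + 14) = 1019 - 1*(-1010) = 1019 + 1010 = 2029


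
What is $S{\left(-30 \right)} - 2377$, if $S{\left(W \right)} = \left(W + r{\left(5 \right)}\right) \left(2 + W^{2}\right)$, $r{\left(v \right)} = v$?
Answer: $-24927$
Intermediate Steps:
$S{\left(W \right)} = \left(2 + W^{2}\right) \left(5 + W\right)$ ($S{\left(W \right)} = \left(W + 5\right) \left(2 + W^{2}\right) = \left(5 + W\right) \left(2 + W^{2}\right) = \left(2 + W^{2}\right) \left(5 + W\right)$)
$S{\left(-30 \right)} - 2377 = \left(10 + \left(-30\right)^{3} + 2 \left(-30\right) + 5 \left(-30\right)^{2}\right) - 2377 = \left(10 - 27000 - 60 + 5 \cdot 900\right) - 2377 = \left(10 - 27000 - 60 + 4500\right) - 2377 = -22550 - 2377 = -24927$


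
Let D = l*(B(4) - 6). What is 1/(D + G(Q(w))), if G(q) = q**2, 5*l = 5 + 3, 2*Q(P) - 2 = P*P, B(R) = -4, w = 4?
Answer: 1/65 ≈ 0.015385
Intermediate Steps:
Q(P) = 1 + P**2/2 (Q(P) = 1 + (P*P)/2 = 1 + P**2/2)
l = 8/5 (l = (5 + 3)/5 = (1/5)*8 = 8/5 ≈ 1.6000)
D = -16 (D = 8*(-4 - 6)/5 = (8/5)*(-10) = -16)
1/(D + G(Q(w))) = 1/(-16 + (1 + (1/2)*4**2)**2) = 1/(-16 + (1 + (1/2)*16)**2) = 1/(-16 + (1 + 8)**2) = 1/(-16 + 9**2) = 1/(-16 + 81) = 1/65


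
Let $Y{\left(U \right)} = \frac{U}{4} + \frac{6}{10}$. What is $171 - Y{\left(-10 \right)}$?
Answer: $\frac{1729}{10} \approx 172.9$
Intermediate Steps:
$Y{\left(U \right)} = \frac{3}{5} + \frac{U}{4}$ ($Y{\left(U \right)} = U \frac{1}{4} + 6 \cdot \frac{1}{10} = \frac{U}{4} + \frac{3}{5} = \frac{3}{5} + \frac{U}{4}$)
$171 - Y{\left(-10 \right)} = 171 - \left(\frac{3}{5} + \frac{1}{4} \left(-10\right)\right) = 171 - \left(\frac{3}{5} - \frac{5}{2}\right) = 171 - - \frac{19}{10} = 171 + \frac{19}{10} = \frac{1729}{10}$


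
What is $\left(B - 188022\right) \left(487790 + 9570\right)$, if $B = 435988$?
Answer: $123328369760$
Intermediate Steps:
$\left(B - 188022\right) \left(487790 + 9570\right) = \left(435988 - 188022\right) \left(487790 + 9570\right) = 247966 \cdot 497360 = 123328369760$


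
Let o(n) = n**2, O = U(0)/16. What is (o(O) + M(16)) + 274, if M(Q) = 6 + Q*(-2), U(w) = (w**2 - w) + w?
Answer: 248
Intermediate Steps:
U(w) = w**2
M(Q) = 6 - 2*Q
O = 0 (O = 0**2/16 = 0*(1/16) = 0)
(o(O) + M(16)) + 274 = (0**2 + (6 - 2*16)) + 274 = (0 + (6 - 32)) + 274 = (0 - 26) + 274 = -26 + 274 = 248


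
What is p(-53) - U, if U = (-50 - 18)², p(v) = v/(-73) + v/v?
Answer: -337426/73 ≈ -4622.3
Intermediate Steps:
p(v) = 1 - v/73 (p(v) = v*(-1/73) + 1 = -v/73 + 1 = 1 - v/73)
U = 4624 (U = (-68)² = 4624)
p(-53) - U = (1 - 1/73*(-53)) - 1*4624 = (1 + 53/73) - 4624 = 126/73 - 4624 = -337426/73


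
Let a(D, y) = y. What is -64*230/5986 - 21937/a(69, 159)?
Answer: -66827681/475887 ≈ -140.43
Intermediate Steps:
-64*230/5986 - 21937/a(69, 159) = -64*230/5986 - 21937/159 = -14720*1/5986 - 21937*1/159 = -7360/2993 - 21937/159 = -66827681/475887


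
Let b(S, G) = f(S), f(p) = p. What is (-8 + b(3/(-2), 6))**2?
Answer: 361/4 ≈ 90.250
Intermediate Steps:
b(S, G) = S
(-8 + b(3/(-2), 6))**2 = (-8 + 3/(-2))**2 = (-8 + 3*(-1/2))**2 = (-8 - 3/2)**2 = (-19/2)**2 = 361/4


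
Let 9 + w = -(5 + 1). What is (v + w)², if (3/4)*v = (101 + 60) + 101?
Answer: 1006009/9 ≈ 1.1178e+5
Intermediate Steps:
w = -15 (w = -9 - (5 + 1) = -9 - 1*6 = -9 - 6 = -15)
v = 1048/3 (v = 4*((101 + 60) + 101)/3 = 4*(161 + 101)/3 = (4/3)*262 = 1048/3 ≈ 349.33)
(v + w)² = (1048/3 - 15)² = (1003/3)² = 1006009/9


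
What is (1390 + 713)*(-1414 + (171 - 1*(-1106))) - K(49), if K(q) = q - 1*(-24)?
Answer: -288184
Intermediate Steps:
K(q) = 24 + q (K(q) = q + 24 = 24 + q)
(1390 + 713)*(-1414 + (171 - 1*(-1106))) - K(49) = (1390 + 713)*(-1414 + (171 - 1*(-1106))) - (24 + 49) = 2103*(-1414 + (171 + 1106)) - 1*73 = 2103*(-1414 + 1277) - 73 = 2103*(-137) - 73 = -288111 - 73 = -288184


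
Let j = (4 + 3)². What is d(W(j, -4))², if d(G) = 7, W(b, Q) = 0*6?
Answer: 49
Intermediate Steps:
j = 49 (j = 7² = 49)
W(b, Q) = 0
d(W(j, -4))² = 7² = 49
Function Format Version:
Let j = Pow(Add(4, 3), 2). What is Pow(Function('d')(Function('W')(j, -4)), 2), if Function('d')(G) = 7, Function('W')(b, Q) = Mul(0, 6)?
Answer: 49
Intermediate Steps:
j = 49 (j = Pow(7, 2) = 49)
Function('W')(b, Q) = 0
Pow(Function('d')(Function('W')(j, -4)), 2) = Pow(7, 2) = 49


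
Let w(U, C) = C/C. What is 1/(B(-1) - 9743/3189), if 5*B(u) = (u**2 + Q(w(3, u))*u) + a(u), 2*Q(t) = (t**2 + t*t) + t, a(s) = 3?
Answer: -6378/16297 ≈ -0.39136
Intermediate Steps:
w(U, C) = 1
Q(t) = t**2 + t/2 (Q(t) = ((t**2 + t*t) + t)/2 = ((t**2 + t**2) + t)/2 = (2*t**2 + t)/2 = (t + 2*t**2)/2 = t**2 + t/2)
B(u) = 3/5 + u**2/5 + 3*u/10 (B(u) = ((u**2 + (1*(1/2 + 1))*u) + 3)/5 = ((u**2 + (1*(3/2))*u) + 3)/5 = ((u**2 + 3*u/2) + 3)/5 = (3 + u**2 + 3*u/2)/5 = 3/5 + u**2/5 + 3*u/10)
1/(B(-1) - 9743/3189) = 1/((3/5 + (1/5)*(-1)**2 + (3/10)*(-1)) - 9743/3189) = 1/((3/5 + (1/5)*1 - 3/10) - 9743*1/3189) = 1/((3/5 + 1/5 - 3/10) - 9743/3189) = 1/(1/2 - 9743/3189) = 1/(-16297/6378) = -6378/16297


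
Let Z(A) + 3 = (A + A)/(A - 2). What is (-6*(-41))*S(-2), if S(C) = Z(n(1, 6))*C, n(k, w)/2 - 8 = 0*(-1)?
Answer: 2460/7 ≈ 351.43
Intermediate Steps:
n(k, w) = 16 (n(k, w) = 16 + 2*(0*(-1)) = 16 + 2*0 = 16 + 0 = 16)
Z(A) = -3 + 2*A/(-2 + A) (Z(A) = -3 + (A + A)/(A - 2) = -3 + (2*A)/(-2 + A) = -3 + 2*A/(-2 + A))
S(C) = -5*C/7 (S(C) = ((6 - 1*16)/(-2 + 16))*C = ((6 - 16)/14)*C = ((1/14)*(-10))*C = -5*C/7)
(-6*(-41))*S(-2) = (-6*(-41))*(-5/7*(-2)) = 246*(10/7) = 2460/7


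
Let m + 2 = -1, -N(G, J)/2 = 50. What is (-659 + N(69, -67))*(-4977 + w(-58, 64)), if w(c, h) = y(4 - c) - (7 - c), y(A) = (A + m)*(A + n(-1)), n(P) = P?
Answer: 1095237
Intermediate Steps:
N(G, J) = -100 (N(G, J) = -2*50 = -100)
m = -3 (m = -2 - 1 = -3)
y(A) = (-1 + A)*(-3 + A) (y(A) = (A - 3)*(A - 1) = (-3 + A)*(-1 + A) = (-1 + A)*(-3 + A))
w(c, h) = -20 + (4 - c)**2 + 5*c (w(c, h) = (3 + (4 - c)**2 - 4*(4 - c)) - (7 - c) = (3 + (4 - c)**2 + (-16 + 4*c)) + (-7 + c) = (-13 + (4 - c)**2 + 4*c) + (-7 + c) = -20 + (4 - c)**2 + 5*c)
(-659 + N(69, -67))*(-4977 + w(-58, 64)) = (-659 - 100)*(-4977 + (-4 + (-58)**2 - 3*(-58))) = -759*(-4977 + (-4 + 3364 + 174)) = -759*(-4977 + 3534) = -759*(-1443) = 1095237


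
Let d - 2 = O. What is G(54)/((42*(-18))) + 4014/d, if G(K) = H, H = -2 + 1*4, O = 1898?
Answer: 189424/89775 ≈ 2.1100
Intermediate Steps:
H = 2 (H = -2 + 4 = 2)
d = 1900 (d = 2 + 1898 = 1900)
G(K) = 2
G(54)/((42*(-18))) + 4014/d = 2/((42*(-18))) + 4014/1900 = 2/(-756) + 4014*(1/1900) = 2*(-1/756) + 2007/950 = -1/378 + 2007/950 = 189424/89775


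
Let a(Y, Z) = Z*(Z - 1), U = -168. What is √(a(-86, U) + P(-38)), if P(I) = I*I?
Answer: 2*√7459 ≈ 172.73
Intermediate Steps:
a(Y, Z) = Z*(-1 + Z)
P(I) = I²
√(a(-86, U) + P(-38)) = √(-168*(-1 - 168) + (-38)²) = √(-168*(-169) + 1444) = √(28392 + 1444) = √29836 = 2*√7459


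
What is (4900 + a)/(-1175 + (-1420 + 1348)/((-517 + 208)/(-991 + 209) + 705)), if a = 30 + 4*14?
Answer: -101865642/24007727 ≈ -4.2430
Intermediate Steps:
a = 86 (a = 30 + 56 = 86)
(4900 + a)/(-1175 + (-1420 + 1348)/((-517 + 208)/(-991 + 209) + 705)) = (4900 + 86)/(-1175 + (-1420 + 1348)/((-517 + 208)/(-991 + 209) + 705)) = 4986/(-1175 - 72/(-309/(-782) + 705)) = 4986/(-1175 - 72/(-309*(-1/782) + 705)) = 4986/(-1175 - 72/(309/782 + 705)) = 4986/(-1175 - 72/551619/782) = 4986/(-1175 - 72*782/551619) = 4986/(-1175 - 6256/61291) = 4986/(-72023181/61291) = 4986*(-61291/72023181) = -101865642/24007727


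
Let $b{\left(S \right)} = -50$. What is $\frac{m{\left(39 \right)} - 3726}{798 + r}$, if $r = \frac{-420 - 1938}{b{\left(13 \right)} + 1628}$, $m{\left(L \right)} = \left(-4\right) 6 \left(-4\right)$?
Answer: $- \frac{318230}{69827} \approx -4.5574$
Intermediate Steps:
$m{\left(L \right)} = 96$ ($m{\left(L \right)} = \left(-24\right) \left(-4\right) = 96$)
$r = - \frac{393}{263}$ ($r = \frac{-420 - 1938}{-50 + 1628} = - \frac{2358}{1578} = \left(-2358\right) \frac{1}{1578} = - \frac{393}{263} \approx -1.4943$)
$\frac{m{\left(39 \right)} - 3726}{798 + r} = \frac{96 - 3726}{798 - \frac{393}{263}} = - \frac{3630}{\frac{209481}{263}} = \left(-3630\right) \frac{263}{209481} = - \frac{318230}{69827}$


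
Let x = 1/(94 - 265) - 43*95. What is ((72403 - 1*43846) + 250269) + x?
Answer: 46980710/171 ≈ 2.7474e+5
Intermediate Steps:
x = -698536/171 (x = 1/(-171) - 4085 = -1/171 - 4085 = -698536/171 ≈ -4085.0)
((72403 - 1*43846) + 250269) + x = ((72403 - 1*43846) + 250269) - 698536/171 = ((72403 - 43846) + 250269) - 698536/171 = (28557 + 250269) - 698536/171 = 278826 - 698536/171 = 46980710/171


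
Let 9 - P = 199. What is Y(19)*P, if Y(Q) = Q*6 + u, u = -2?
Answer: -21280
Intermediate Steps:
Y(Q) = -2 + 6*Q (Y(Q) = Q*6 - 2 = 6*Q - 2 = -2 + 6*Q)
P = -190 (P = 9 - 1*199 = 9 - 199 = -190)
Y(19)*P = (-2 + 6*19)*(-190) = (-2 + 114)*(-190) = 112*(-190) = -21280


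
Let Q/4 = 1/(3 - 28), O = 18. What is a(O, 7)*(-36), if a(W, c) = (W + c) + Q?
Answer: -22356/25 ≈ -894.24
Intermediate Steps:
Q = -4/25 (Q = 4/(3 - 28) = 4/(-25) = 4*(-1/25) = -4/25 ≈ -0.16000)
a(W, c) = -4/25 + W + c (a(W, c) = (W + c) - 4/25 = -4/25 + W + c)
a(O, 7)*(-36) = (-4/25 + 18 + 7)*(-36) = (621/25)*(-36) = -22356/25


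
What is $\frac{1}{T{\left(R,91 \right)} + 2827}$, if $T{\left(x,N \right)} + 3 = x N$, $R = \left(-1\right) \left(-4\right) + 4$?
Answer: $\frac{1}{3552} \approx 0.00028153$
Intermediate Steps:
$R = 8$ ($R = 4 + 4 = 8$)
$T{\left(x,N \right)} = -3 + N x$ ($T{\left(x,N \right)} = -3 + x N = -3 + N x$)
$\frac{1}{T{\left(R,91 \right)} + 2827} = \frac{1}{\left(-3 + 91 \cdot 8\right) + 2827} = \frac{1}{\left(-3 + 728\right) + 2827} = \frac{1}{725 + 2827} = \frac{1}{3552}$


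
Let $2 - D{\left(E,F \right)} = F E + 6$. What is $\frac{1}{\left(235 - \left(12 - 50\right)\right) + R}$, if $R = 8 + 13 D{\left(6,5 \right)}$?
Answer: $- \frac{1}{161} \approx -0.0062112$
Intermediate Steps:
$D{\left(E,F \right)} = -4 - E F$ ($D{\left(E,F \right)} = 2 - \left(F E + 6\right) = 2 - \left(E F + 6\right) = 2 - \left(6 + E F\right) = -4 - E F$)
$R = -434$ ($R = 8 + 13 \left(-4 - 6 \cdot 5\right) = 8 + 13 \left(-4 - 30\right) = 8 + 13 \left(-34\right) = 8 - 442 = -434$)
$\frac{1}{\left(235 - \left(12 - 50\right)\right) + R} = \frac{1}{\left(235 - \left(12 - 50\right)\right) - 434} = \frac{1}{\left(235 - -38\right) - 434} = \frac{1}{\left(235 + 38\right) - 434} = \frac{1}{273 - 434} = \frac{1}{-161} = - \frac{1}{161}$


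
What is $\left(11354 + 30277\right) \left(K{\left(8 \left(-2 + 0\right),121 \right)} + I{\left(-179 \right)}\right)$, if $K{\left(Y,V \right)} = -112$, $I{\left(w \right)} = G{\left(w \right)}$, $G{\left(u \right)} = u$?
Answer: $-12114621$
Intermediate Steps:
$I{\left(w \right)} = w$
$\left(11354 + 30277\right) \left(K{\left(8 \left(-2 + 0\right),121 \right)} + I{\left(-179 \right)}\right) = \left(11354 + 30277\right) \left(-112 - 179\right) = 41631 \left(-291\right) = -12114621$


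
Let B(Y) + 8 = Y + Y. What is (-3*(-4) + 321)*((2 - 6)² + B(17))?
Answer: 13986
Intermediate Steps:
B(Y) = -8 + 2*Y (B(Y) = -8 + (Y + Y) = -8 + 2*Y)
(-3*(-4) + 321)*((2 - 6)² + B(17)) = (-3*(-4) + 321)*((2 - 6)² + (-8 + 2*17)) = (12 + 321)*((-4)² + (-8 + 34)) = 333*(16 + 26) = 333*42 = 13986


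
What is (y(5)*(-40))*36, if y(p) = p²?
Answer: -36000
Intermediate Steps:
(y(5)*(-40))*36 = (5²*(-40))*36 = (25*(-40))*36 = -1000*36 = -36000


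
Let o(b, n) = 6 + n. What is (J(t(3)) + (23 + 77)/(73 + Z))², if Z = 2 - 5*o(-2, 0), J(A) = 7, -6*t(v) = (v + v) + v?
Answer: 6889/81 ≈ 85.049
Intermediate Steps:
t(v) = -v/2 (t(v) = -((v + v) + v)/6 = -(2*v + v)/6 = -v/2)
Z = -28 (Z = 2 - 5*(6 + 0) = 2 - 5*6 = 2 - 30 = -28)
(J(t(3)) + (23 + 77)/(73 + Z))² = (7 + (23 + 77)/(73 - 28))² = (7 + 100/45)² = (7 + 100*(1/45))² = (7 + 20/9)² = (83/9)² = 6889/81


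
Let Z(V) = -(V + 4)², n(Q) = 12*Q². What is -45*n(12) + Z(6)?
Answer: -77860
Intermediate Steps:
Z(V) = -(4 + V)²
-45*n(12) + Z(6) = -540*12² - (4 + 6)² = -540*144 - 1*10² = -45*1728 - 1*100 = -77760 - 100 = -77860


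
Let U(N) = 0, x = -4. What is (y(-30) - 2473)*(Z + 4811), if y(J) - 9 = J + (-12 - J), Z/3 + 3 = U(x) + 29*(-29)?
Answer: -5642804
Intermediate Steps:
Z = -2532 (Z = -9 + 3*(0 + 29*(-29)) = -9 + 3*(0 - 841) = -9 + 3*(-841) = -9 - 2523 = -2532)
y(J) = -3 (y(J) = 9 + (J + (-12 - J)) = 9 - 12 = -3)
(y(-30) - 2473)*(Z + 4811) = (-3 - 2473)*(-2532 + 4811) = -2476*2279 = -5642804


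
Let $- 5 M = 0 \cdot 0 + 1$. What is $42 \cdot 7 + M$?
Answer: $\frac{1469}{5} \approx 293.8$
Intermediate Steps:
$M = - \frac{1}{5}$ ($M = - \frac{0 \cdot 0 + 1}{5} = - \frac{0 + 1}{5} = \left(- \frac{1}{5}\right) 1 = - \frac{1}{5} \approx -0.2$)
$42 \cdot 7 + M = 42 \cdot 7 - \frac{1}{5} = 294 - \frac{1}{5} = \frac{1469}{5}$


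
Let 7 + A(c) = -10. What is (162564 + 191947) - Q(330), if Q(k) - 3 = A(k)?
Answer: 354525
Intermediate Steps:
A(c) = -17 (A(c) = -7 - 10 = -17)
Q(k) = -14 (Q(k) = 3 - 17 = -14)
(162564 + 191947) - Q(330) = (162564 + 191947) - 1*(-14) = 354511 + 14 = 354525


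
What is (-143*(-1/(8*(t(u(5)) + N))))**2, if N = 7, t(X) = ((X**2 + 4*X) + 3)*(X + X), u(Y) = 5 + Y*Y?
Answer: 20449/241175281216 ≈ 8.4789e-8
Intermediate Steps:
u(Y) = 5 + Y**2
t(X) = 2*X*(3 + X**2 + 4*X) (t(X) = (3 + X**2 + 4*X)*(2*X) = 2*X*(3 + X**2 + 4*X))
(-143*(-1/(8*(t(u(5)) + N))))**2 = (-143*(-1/(8*(2*(5 + 5**2)*(3 + (5 + 5**2)**2 + 4*(5 + 5**2)) + 7))))**2 = (-143*(-1/(8*(2*(5 + 25)*(3 + (5 + 25)**2 + 4*(5 + 25)) + 7))))**2 = (-143*(-1/(8*(2*30*(3 + 30**2 + 4*30) + 7))))**2 = (-143*(-1/(8*(2*30*(3 + 900 + 120) + 7))))**2 = (-143*(-1/(8*(2*30*1023 + 7))))**2 = (-143*(-1/(8*(61380 + 7))))**2 = (-143/(61387*(-8)))**2 = (-143/(-491096))**2 = (-143*(-1/491096))**2 = (143/491096)**2 = 20449/241175281216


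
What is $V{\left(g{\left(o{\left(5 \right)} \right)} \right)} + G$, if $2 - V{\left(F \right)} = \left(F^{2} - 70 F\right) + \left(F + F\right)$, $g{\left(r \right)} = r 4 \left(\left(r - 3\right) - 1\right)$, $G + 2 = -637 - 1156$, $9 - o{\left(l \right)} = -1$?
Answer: $-43073$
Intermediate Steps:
$o{\left(l \right)} = 10$ ($o{\left(l \right)} = 9 - -1 = 9 + 1 = 10$)
$G = -1795$ ($G = -2 - 1793 = -1795$)
$g{\left(r \right)} = 4 r \left(-4 + r\right)$ ($g{\left(r \right)} = 4 r \left(\left(-3 + r\right) - 1\right) = 4 r \left(-4 + r\right)$)
$V{\left(F \right)} = 2 - F^{2} + 68 F$ ($V{\left(F \right)} = 2 - \left(\left(F^{2} - 70 F\right) + \left(F + F\right)\right) = 2 - \left(\left(F^{2} - 70 F\right) + 2 F\right) = 2 - \left(F^{2} - 68 F\right) = 2 - F^{2} + 68 F$)
$V{\left(g{\left(o{\left(5 \right)} \right)} \right)} + G = \left(2 - \left(4 \cdot 10 \left(-4 + 10\right)\right)^{2} + 68 \cdot 4 \cdot 10 \left(-4 + 10\right)\right) - 1795 = \left(2 - \left(4 \cdot 10 \cdot 6\right)^{2} + 68 \cdot 4 \cdot 10 \cdot 6\right) - 1795 = \left(2 - 240^{2} + 68 \cdot 240\right) - 1795 = \left(2 - 57600 + 16320\right) - 1795 = -41278 - 1795 = -43073$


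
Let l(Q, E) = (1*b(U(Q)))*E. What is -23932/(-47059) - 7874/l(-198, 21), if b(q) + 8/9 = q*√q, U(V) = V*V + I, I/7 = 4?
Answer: 51211018807858018967/100699454040830125292 - 1042580592*√613/534963843477497 ≈ 0.50850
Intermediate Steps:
I = 28 (I = 7*4 = 28)
U(V) = 28 + V² (U(V) = V*V + 28 = V² + 28 = 28 + V²)
b(q) = -8/9 + q^(3/2) (b(q) = -8/9 + q*√q = -8/9 + q^(3/2))
l(Q, E) = E*(-8/9 + (28 + Q²)^(3/2)) (l(Q, E) = (1*(-8/9 + (28 + Q²)^(3/2)))*E = (-8/9 + (28 + Q²)^(3/2))*E = E*(-8/9 + (28 + Q²)^(3/2)))
-23932/(-47059) - 7874/l(-198, 21) = -23932/(-47059) - 7874*3/(7*(-8 + 9*(28 + (-198)²)^(3/2))) = -23932*(-1/47059) - 7874*3/(7*(-8 + 9*(28 + 39204)^(3/2))) = 23932/47059 - 7874*3/(7*(-8 + 9*39232^(3/2))) = 23932/47059 - 7874*3/(7*(-8 + 9*(313856*√613))) = 23932/47059 - 7874*3/(7*(-8 + 2824704*√613)) = 23932/47059 - 7874/(-56/3 + 6590976*√613)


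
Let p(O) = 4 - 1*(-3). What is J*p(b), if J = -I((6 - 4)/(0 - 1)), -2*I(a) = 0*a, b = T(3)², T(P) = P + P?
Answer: 0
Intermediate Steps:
T(P) = 2*P
b = 36 (b = (2*3)² = 6² = 36)
I(a) = 0 (I(a) = -0*a = -½*0 = 0)
p(O) = 7 (p(O) = 4 + 3 = 7)
J = 0 (J = -1*0 = 0)
J*p(b) = 0*7 = 0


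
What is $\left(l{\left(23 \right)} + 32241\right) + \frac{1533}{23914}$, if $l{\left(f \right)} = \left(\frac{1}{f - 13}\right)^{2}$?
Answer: $\frac{38550652307}{1195700} \approx 32241.0$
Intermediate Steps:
$l{\left(f \right)} = \frac{1}{\left(-13 + f\right)^{2}}$ ($l{\left(f \right)} = \left(\frac{1}{-13 + f}\right)^{2} = \frac{1}{\left(-13 + f\right)^{2}}$)
$\left(l{\left(23 \right)} + 32241\right) + \frac{1533}{23914} = \left(\frac{1}{\left(-13 + 23\right)^{2}} + 32241\right) + \frac{1533}{23914} = \left(\frac{1}{100} + 32241\right) + 1533 \cdot \frac{1}{23914} = \left(\frac{1}{100} + 32241\right) + \frac{1533}{23914} = \frac{3224101}{100} + \frac{1533}{23914} = \frac{38550652307}{1195700}$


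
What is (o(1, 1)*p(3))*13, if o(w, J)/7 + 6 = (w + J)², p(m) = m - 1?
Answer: -364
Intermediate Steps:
p(m) = -1 + m
o(w, J) = -42 + 7*(J + w)² (o(w, J) = -42 + 7*(w + J)² = -42 + 7*(J + w)²)
(o(1, 1)*p(3))*13 = ((-42 + 7*(1 + 1)²)*(-1 + 3))*13 = ((-42 + 7*2²)*2)*13 = ((-42 + 7*4)*2)*13 = ((-42 + 28)*2)*13 = -14*2*13 = -28*13 = -364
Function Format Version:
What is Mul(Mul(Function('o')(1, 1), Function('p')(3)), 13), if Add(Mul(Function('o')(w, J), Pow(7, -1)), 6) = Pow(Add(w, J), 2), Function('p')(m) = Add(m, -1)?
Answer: -364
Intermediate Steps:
Function('p')(m) = Add(-1, m)
Function('o')(w, J) = Add(-42, Mul(7, Pow(Add(J, w), 2))) (Function('o')(w, J) = Add(-42, Mul(7, Pow(Add(w, J), 2))) = Add(-42, Mul(7, Pow(Add(J, w), 2))))
Mul(Mul(Function('o')(1, 1), Function('p')(3)), 13) = Mul(Mul(Add(-42, Mul(7, Pow(Add(1, 1), 2))), Add(-1, 3)), 13) = Mul(Mul(Add(-42, Mul(7, Pow(2, 2))), 2), 13) = Mul(Mul(Add(-42, Mul(7, 4)), 2), 13) = Mul(Mul(Add(-42, 28), 2), 13) = Mul(Mul(-14, 2), 13) = Mul(-28, 13) = -364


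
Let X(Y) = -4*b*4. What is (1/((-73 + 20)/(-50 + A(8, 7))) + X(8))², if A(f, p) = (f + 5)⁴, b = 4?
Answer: 1017801409/2809 ≈ 3.6234e+5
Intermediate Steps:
A(f, p) = (5 + f)⁴
X(Y) = -64 (X(Y) = -4*4*4 = -16*4 = -64)
(1/((-73 + 20)/(-50 + A(8, 7))) + X(8))² = (1/((-73 + 20)/(-50 + (5 + 8)⁴)) - 64)² = (1/(-53/(-50 + 13⁴)) - 64)² = (1/(-53/(-50 + 28561)) - 64)² = (1/(-53/28511) - 64)² = (-28511/53 - 64)² = (-31903/53)² = 1017801409/2809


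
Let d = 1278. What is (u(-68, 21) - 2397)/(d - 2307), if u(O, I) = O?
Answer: 2465/1029 ≈ 2.3955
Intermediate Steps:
(u(-68, 21) - 2397)/(d - 2307) = (-68 - 2397)/(1278 - 2307) = -2465/(-1029) = -2465*(-1/1029) = 2465/1029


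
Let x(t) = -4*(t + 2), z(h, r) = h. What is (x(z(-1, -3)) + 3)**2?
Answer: 1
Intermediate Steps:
x(t) = -8 - 4*t (x(t) = -4*(2 + t) = -8 - 4*t)
(x(z(-1, -3)) + 3)**2 = ((-8 - 4*(-1)) + 3)**2 = ((-8 + 4) + 3)**2 = (-4 + 3)**2 = (-1)**2 = 1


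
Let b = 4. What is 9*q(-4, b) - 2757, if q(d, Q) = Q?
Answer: -2721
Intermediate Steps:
9*q(-4, b) - 2757 = 9*4 - 2757 = 36 - 2757 = -2721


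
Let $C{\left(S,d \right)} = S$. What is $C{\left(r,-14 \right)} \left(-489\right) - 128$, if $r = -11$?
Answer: $5251$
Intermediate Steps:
$C{\left(r,-14 \right)} \left(-489\right) - 128 = \left(-11\right) \left(-489\right) - 128 = 5379 - 128 = 5251$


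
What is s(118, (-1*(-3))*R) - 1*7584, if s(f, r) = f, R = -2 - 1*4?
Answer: -7466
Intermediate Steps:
R = -6 (R = -2 - 4 = -6)
s(118, (-1*(-3))*R) - 1*7584 = 118 - 1*7584 = 118 - 7584 = -7466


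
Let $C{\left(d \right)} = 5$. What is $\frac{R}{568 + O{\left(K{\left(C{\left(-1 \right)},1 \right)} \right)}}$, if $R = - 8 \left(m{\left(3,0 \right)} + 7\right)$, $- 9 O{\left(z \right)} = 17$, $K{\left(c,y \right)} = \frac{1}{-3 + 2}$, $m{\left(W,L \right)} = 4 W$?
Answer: $- \frac{1368}{5095} \approx -0.2685$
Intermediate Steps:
$K{\left(c,y \right)} = -1$ ($K{\left(c,y \right)} = \frac{1}{-1} = -1$)
$O{\left(z \right)} = - \frac{17}{9}$ ($O{\left(z \right)} = \left(- \frac{1}{9}\right) 17 = - \frac{17}{9}$)
$R = -152$ ($R = - 8 \left(4 \cdot 3 + 7\right) = - 8 \left(12 + 7\right) = \left(-8\right) 19 = -152$)
$\frac{R}{568 + O{\left(K{\left(C{\left(-1 \right)},1 \right)} \right)}} = \frac{1}{568 - \frac{17}{9}} \left(-152\right) = \frac{1}{\frac{5095}{9}} \left(-152\right) = \frac{9}{5095} \left(-152\right) = - \frac{1368}{5095}$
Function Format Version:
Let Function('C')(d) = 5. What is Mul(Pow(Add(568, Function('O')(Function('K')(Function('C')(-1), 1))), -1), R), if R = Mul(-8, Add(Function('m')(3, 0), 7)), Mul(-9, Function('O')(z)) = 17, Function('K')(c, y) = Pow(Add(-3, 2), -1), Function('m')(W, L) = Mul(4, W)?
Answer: Rational(-1368, 5095) ≈ -0.26850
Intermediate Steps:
Function('K')(c, y) = -1 (Function('K')(c, y) = Pow(-1, -1) = -1)
Function('O')(z) = Rational(-17, 9) (Function('O')(z) = Mul(Rational(-1, 9), 17) = Rational(-17, 9))
R = -152 (R = Mul(-8, Add(Mul(4, 3), 7)) = Mul(-8, Add(12, 7)) = Mul(-8, 19) = -152)
Mul(Pow(Add(568, Function('O')(Function('K')(Function('C')(-1), 1))), -1), R) = Mul(Pow(Add(568, Rational(-17, 9)), -1), -152) = Mul(Pow(Rational(5095, 9), -1), -152) = Mul(Rational(9, 5095), -152) = Rational(-1368, 5095)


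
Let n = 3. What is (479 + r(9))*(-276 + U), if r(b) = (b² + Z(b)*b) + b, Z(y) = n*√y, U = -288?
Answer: -366600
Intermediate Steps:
Z(y) = 3*√y
r(b) = b + b² + 3*b^(3/2) (r(b) = (b² + (3*√b)*b) + b = (b² + 3*b^(3/2)) + b = b + b² + 3*b^(3/2))
(479 + r(9))*(-276 + U) = (479 + 9*(1 + 9 + 3*√9))*(-276 - 288) = (479 + 9*(1 + 9 + 3*3))*(-564) = (479 + 9*(1 + 9 + 9))*(-564) = (479 + 9*19)*(-564) = (479 + 171)*(-564) = 650*(-564) = -366600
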